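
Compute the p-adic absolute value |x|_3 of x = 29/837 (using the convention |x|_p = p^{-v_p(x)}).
|29/837|_3 = 27

Step 1 — compute v_3(x) by factoring powers of 3 out of the numerator and denominator: v_3(29/837) = -3. Step 2 — apply |x|_p = p^{-v_p(x)} = 3^{3} = 27.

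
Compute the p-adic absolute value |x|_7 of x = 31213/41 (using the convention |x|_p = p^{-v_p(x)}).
|31213/41|_7 = 1/2401

Step 1 — compute v_7(x) by factoring powers of 7 out of the numerator and denominator: v_7(31213/41) = 4. Step 2 — apply |x|_p = p^{-v_p(x)} = 7^{-4} = 1/2401.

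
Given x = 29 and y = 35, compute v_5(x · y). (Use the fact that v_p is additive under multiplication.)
v_5(1015) = 1

v_p(x) = 0 (factor: 29 = 5^0 · 29); v_p(y) = 1 (factor: 35 = 5^1 · 7). Additivity: v_p(xy) = v_p(x) + v_p(y) = 0 + 1 = 1. (Direct check: xy = 1015 = 5^1 · (203).)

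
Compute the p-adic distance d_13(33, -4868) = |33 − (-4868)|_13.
d_13(33, -4868) = 1/169

Step 1 — x − y = 33 − (-4868) = 4901. Step 2 — v_13(4901) = 2 (factor: 4901 = (13^2 · 29); the sign does not affect v_p). Step 3 — |x − y|_13 = 13^{-2} = 1/169.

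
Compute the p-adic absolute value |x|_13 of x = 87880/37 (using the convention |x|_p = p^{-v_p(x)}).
|87880/37|_13 = 1/2197

Step 1 — compute v_13(x) by factoring powers of 13 out of the numerator and denominator: v_13(87880/37) = 3. Step 2 — apply |x|_p = p^{-v_p(x)} = 13^{-3} = 1/2197.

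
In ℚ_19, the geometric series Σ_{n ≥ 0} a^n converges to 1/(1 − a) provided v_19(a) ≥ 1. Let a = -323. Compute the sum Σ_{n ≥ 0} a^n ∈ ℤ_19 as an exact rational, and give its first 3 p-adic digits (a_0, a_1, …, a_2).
Σ a^n = 1/(1 − a) = 1/324;  first 3 digits = (1, 2, 3)

v_19(a) = 1 ≥ 1, so the series converges in ℤ_19 to 1/(1 − a) = 1/(1 − (-323)) = 1/324. Expand this rational in ℤ_19: compute digits iteratively via d_i = x_i mod 19, x_{i+1} = (x_i − d_i)/19. The first 3 digits are (1, 2, 3).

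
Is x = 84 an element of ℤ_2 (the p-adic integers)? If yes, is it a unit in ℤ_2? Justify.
x ∈ ℤ_2 but not a unit; v_2(x) = 2 > 0

ℤ_2 = {x ∈ ℚ_2 : v_2(x) ≥ 0} and ℤ_2^× = {x ∈ ℤ_2 : v_2(x) = 0}. Here v_2(84) = v_2(num) − v_2(den) = 2; compare against these criteria.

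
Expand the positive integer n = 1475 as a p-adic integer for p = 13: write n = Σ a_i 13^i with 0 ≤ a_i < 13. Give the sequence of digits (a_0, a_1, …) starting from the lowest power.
(a_0, a_1, …) = (6, 9, 8)

Repeated division by 13 gives the digits low-to-high: 1475 = 6 + 9·13^1 + 8·13^2. Digit sequence: (6, 9, 8).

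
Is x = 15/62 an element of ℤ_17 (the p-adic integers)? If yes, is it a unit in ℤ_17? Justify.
x ∈ ℤ_17^× (unit); v_17(x) = 0

ℤ_17 = {x ∈ ℚ_17 : v_17(x) ≥ 0} and ℤ_17^× = {x ∈ ℤ_17 : v_17(x) = 0}. Here v_17(15/62) = v_17(num) − v_17(den) = 0; compare against these criteria.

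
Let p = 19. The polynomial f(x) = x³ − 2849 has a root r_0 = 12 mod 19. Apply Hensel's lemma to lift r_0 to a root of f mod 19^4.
r_3 = 96608 (mod 130321)

Hensel: r_{i+1} = r_i − f(r_i)/f′(r_i) mod 19^{i+2}, where f′(x) = 3x². Iterate:
  r_0 = 12 (mod 19)
  r_1 = 221 (mod 361)
  r_2 = 582 (mod 6859)
  r_3 = 96608 (mod 130321)
Final: r = 96608 with f(r) ≡ 0 mod 19^4.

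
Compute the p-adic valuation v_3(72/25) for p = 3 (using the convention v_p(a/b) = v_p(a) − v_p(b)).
v_3(72/25) = 2

Factor powers of 3 from the numerator and denominator of the reduced fraction: 72 = 3^2 · 8 and 25 = 3^0 · 25. Apply v_p(a/b) = v_p(a) − v_p(b): v_3(72/25) = 2 − 0 = 2.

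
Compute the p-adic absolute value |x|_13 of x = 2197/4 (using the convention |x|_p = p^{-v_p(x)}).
|2197/4|_13 = 1/2197

Step 1 — compute v_13(x) by factoring powers of 13 out of the numerator and denominator: v_13(2197/4) = 3. Step 2 — apply |x|_p = p^{-v_p(x)} = 13^{-3} = 1/2197.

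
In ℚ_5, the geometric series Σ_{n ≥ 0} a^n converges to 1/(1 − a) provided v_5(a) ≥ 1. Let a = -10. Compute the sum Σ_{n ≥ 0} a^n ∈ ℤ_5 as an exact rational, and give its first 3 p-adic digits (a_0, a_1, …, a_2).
Σ a^n = 1/(1 − a) = 1/11;  first 3 digits = (1, 3, 3)

v_5(a) = 1 ≥ 1, so the series converges in ℤ_5 to 1/(1 − a) = 1/(1 − (-10)) = 1/11. Expand this rational in ℤ_5: compute digits iteratively via d_i = x_i mod 5, x_{i+1} = (x_i − d_i)/5. The first 3 digits are (1, 3, 3).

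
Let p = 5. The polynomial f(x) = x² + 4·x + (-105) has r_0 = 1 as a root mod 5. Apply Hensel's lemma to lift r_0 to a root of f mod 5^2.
r_1 = 1 (mod 25)

Hensel: r_{i+1} = r_i − f(r_i)·(f′(r_i))^{-1} mod 5^{i+2}, f′(x) = 2x + 4. Iterate:
  r_0 = 1 (mod 5)
  r_1 = 1 (mod 25)
Final: r = 1 satisfies f(r) ≡ 0 mod 5^2.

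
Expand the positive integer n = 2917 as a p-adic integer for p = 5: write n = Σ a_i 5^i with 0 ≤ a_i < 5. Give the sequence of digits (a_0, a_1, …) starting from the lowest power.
(a_0, a_1, …) = (2, 3, 1, 3, 4)

Repeated division by 5 gives the digits low-to-high: 2917 = 2 + 3·5^1 + 1·5^2 + 3·5^3 + 4·5^4. Digit sequence: (2, 3, 1, 3, 4).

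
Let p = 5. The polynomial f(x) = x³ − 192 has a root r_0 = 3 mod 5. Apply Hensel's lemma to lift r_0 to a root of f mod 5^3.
r_2 = 98 (mod 125)

Hensel: r_{i+1} = r_i − f(r_i)/f′(r_i) mod 5^{i+2}, where f′(x) = 3x². Iterate:
  r_0 = 3 (mod 5)
  r_1 = 23 (mod 25)
  r_2 = 98 (mod 125)
Final: r = 98 with f(r) ≡ 0 mod 5^3.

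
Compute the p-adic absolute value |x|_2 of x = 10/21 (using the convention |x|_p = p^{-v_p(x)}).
|10/21|_2 = 1/2

Step 1 — compute v_2(x) by factoring powers of 2 out of the numerator and denominator: v_2(10/21) = 1. Step 2 — apply |x|_p = p^{-v_p(x)} = 2^{-1} = 1/2.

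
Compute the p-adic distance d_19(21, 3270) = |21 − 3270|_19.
d_19(21, 3270) = 1/361

Step 1 — x − y = 21 − 3270 = -3249. Step 2 — v_19(-3249) = 2 (factor: -3249 = −(19^2 · 9); the sign does not affect v_p). Step 3 — |x − y|_19 = 19^{-2} = 1/361.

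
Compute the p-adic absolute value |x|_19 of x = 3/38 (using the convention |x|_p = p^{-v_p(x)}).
|3/38|_19 = 19

Step 1 — compute v_19(x) by factoring powers of 19 out of the numerator and denominator: v_19(3/38) = -1. Step 2 — apply |x|_p = p^{-v_p(x)} = 19^{1} = 19.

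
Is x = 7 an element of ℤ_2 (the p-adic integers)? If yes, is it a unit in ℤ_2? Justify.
x ∈ ℤ_2^× (unit); v_2(x) = 0

ℤ_2 = {x ∈ ℚ_2 : v_2(x) ≥ 0} and ℤ_2^× = {x ∈ ℤ_2 : v_2(x) = 0}. Here v_2(7) = v_2(num) − v_2(den) = 0; compare against these criteria.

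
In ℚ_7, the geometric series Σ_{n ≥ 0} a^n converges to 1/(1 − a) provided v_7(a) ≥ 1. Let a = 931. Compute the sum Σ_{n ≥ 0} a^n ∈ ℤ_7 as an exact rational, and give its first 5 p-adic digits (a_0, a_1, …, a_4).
Σ a^n = 1/(1 − a) = -1/930;  first 5 digits = (1, 0, 5, 2, 4)

v_7(a) = 2 ≥ 1, so the series converges in ℤ_7 to 1/(1 − a) = 1/(1 − 931) = -1/930. Expand this rational in ℤ_7: compute digits iteratively via d_i = x_i mod 7, x_{i+1} = (x_i − d_i)/7. The first 5 digits are (1, 0, 5, 2, 4).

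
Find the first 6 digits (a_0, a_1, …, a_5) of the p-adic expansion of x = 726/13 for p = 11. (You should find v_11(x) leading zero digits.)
(a_0, …, a_5) = (0, 0, 3, 4, 3, 9)

v_11(726/13) = 2, so a_0 = ... = a_1 = 0. Factor out: x = 11^2 · u with u = 6/13 a unit in ℤ_11. Expand u iteratively via a_{v+i} = u_i mod 11, u_{i+1} = (u_i − a_{v+i})/11:
  u_0 = 6/13;  a_2 = 3;  u_1 = (u_0 − 3)/11 = -3/13
  u_1 = -3/13;  a_3 = 4;  u_2 = (u_1 − 4)/11 = -5/13
  u_2 = -5/13;  a_4 = 3;  u_3 = (u_2 − 3)/11 = -4/13
  u_3 = -4/13;  a_5 = 9;  u_4 = (u_3 − 9)/11 = -11/13
Digits: (0, 0, 3, 4, 3, 9).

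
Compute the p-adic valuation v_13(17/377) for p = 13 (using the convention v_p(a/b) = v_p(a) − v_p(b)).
v_13(17/377) = -1

Factor powers of 13 from the numerator and denominator of the reduced fraction: 17 = 13^0 · 17 and 377 = 13^1 · 29. Apply v_p(a/b) = v_p(a) − v_p(b): v_13(17/377) = 0 − 1 = -1.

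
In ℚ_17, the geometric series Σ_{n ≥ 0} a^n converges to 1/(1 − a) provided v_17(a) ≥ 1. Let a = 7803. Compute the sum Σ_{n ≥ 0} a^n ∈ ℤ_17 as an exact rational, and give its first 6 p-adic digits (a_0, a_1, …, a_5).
Σ a^n = 1/(1 − a) = -1/7802;  first 6 digits = (1, 0, 10, 1, 15, 8)

v_17(a) = 2 ≥ 1, so the series converges in ℤ_17 to 1/(1 − a) = 1/(1 − 7803) = -1/7802. Expand this rational in ℤ_17: compute digits iteratively via d_i = x_i mod 17, x_{i+1} = (x_i − d_i)/17. The first 6 digits are (1, 0, 10, 1, 15, 8).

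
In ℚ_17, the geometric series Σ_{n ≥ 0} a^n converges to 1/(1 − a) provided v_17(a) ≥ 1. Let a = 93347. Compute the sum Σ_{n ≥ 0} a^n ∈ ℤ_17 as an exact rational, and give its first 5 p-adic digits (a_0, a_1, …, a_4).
Σ a^n = 1/(1 − a) = -1/93346;  first 5 digits = (1, 0, 0, 2, 1)

v_17(a) = 3 ≥ 1, so the series converges in ℤ_17 to 1/(1 − a) = 1/(1 − 93347) = -1/93346. Expand this rational in ℤ_17: compute digits iteratively via d_i = x_i mod 17, x_{i+1} = (x_i − d_i)/17. The first 5 digits are (1, 0, 0, 2, 1).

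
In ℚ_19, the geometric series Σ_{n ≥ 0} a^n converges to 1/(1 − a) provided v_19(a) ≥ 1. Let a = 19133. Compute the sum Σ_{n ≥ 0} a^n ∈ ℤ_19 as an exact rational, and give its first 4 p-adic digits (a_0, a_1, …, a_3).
Σ a^n = 1/(1 − a) = -1/19132;  first 4 digits = (1, 0, 15, 2)

v_19(a) = 2 ≥ 1, so the series converges in ℤ_19 to 1/(1 − a) = 1/(1 − 19133) = -1/19132. Expand this rational in ℤ_19: compute digits iteratively via d_i = x_i mod 19, x_{i+1} = (x_i − d_i)/19. The first 4 digits are (1, 0, 15, 2).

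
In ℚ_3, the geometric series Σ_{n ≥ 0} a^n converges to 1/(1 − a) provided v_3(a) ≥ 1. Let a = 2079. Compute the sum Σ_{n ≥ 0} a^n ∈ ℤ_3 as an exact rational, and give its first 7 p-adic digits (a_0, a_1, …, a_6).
Σ a^n = 1/(1 − a) = -1/2078;  first 7 digits = (1, 0, 0, 2, 1, 2, 0)

v_3(a) = 3 ≥ 1, so the series converges in ℤ_3 to 1/(1 − a) = 1/(1 − 2079) = -1/2078. Expand this rational in ℤ_3: compute digits iteratively via d_i = x_i mod 3, x_{i+1} = (x_i − d_i)/3. The first 7 digits are (1, 0, 0, 2, 1, 2, 0).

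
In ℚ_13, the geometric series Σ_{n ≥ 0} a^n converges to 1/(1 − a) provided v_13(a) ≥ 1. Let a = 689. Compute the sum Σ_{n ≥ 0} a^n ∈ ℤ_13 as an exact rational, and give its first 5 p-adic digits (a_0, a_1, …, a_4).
Σ a^n = 1/(1 − a) = -1/688;  first 5 digits = (1, 1, 5, 9, 3)

v_13(a) = 1 ≥ 1, so the series converges in ℤ_13 to 1/(1 − a) = 1/(1 − 689) = -1/688. Expand this rational in ℤ_13: compute digits iteratively via d_i = x_i mod 13, x_{i+1} = (x_i − d_i)/13. The first 5 digits are (1, 1, 5, 9, 3).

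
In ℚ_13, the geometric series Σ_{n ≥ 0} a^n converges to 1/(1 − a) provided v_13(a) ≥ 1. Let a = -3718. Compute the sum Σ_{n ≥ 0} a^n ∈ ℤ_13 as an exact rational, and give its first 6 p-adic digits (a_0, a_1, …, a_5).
Σ a^n = 1/(1 − a) = 1/3719;  first 6 digits = (1, 0, 4, 11, 2, 11)

v_13(a) = 2 ≥ 1, so the series converges in ℤ_13 to 1/(1 − a) = 1/(1 − (-3718)) = 1/3719. Expand this rational in ℤ_13: compute digits iteratively via d_i = x_i mod 13, x_{i+1} = (x_i − d_i)/13. The first 6 digits are (1, 0, 4, 11, 2, 11).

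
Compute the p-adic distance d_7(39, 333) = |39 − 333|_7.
d_7(39, 333) = 1/49

Step 1 — x − y = 39 − 333 = -294. Step 2 — v_7(-294) = 2 (factor: -294 = −(7^2 · 6); the sign does not affect v_p). Step 3 — |x − y|_7 = 7^{-2} = 1/49.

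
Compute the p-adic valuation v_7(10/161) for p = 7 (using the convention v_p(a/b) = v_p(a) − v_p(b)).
v_7(10/161) = -1

Factor powers of 7 from the numerator and denominator of the reduced fraction: 10 = 7^0 · 10 and 161 = 7^1 · 23. Apply v_p(a/b) = v_p(a) − v_p(b): v_7(10/161) = 0 − 1 = -1.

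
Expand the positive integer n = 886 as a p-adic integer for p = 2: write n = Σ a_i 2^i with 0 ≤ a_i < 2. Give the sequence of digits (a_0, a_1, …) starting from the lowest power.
(a_0, a_1, …) = (0, 1, 1, 0, 1, 1, 1, 0, 1, 1)

Repeated division by 2 gives the digits low-to-high: 886 = 1·2^1 + 1·2^2 + 1·2^4 + 1·2^5 + 1·2^6 + 1·2^8 + 1·2^9. Digit sequence: (0, 1, 1, 0, 1, 1, 1, 0, 1, 1).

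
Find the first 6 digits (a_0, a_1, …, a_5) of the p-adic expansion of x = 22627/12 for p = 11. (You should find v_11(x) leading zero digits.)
(a_0, …, a_5) = (0, 0, 0, 6, 6, 4)

v_11(22627/12) = 3, so a_0 = ... = a_2 = 0. Factor out: x = 11^3 · u with u = 17/12 a unit in ℤ_11. Expand u iteratively via a_{v+i} = u_i mod 11, u_{i+1} = (u_i − a_{v+i})/11:
  u_0 = 17/12;  a_3 = 6;  u_1 = (u_0 − 6)/11 = -5/12
  u_1 = -5/12;  a_4 = 6;  u_2 = (u_1 − 6)/11 = -7/12
  u_2 = -7/12;  a_5 = 4;  u_3 = (u_2 − 4)/11 = -5/12
Digits: (0, 0, 0, 6, 6, 4).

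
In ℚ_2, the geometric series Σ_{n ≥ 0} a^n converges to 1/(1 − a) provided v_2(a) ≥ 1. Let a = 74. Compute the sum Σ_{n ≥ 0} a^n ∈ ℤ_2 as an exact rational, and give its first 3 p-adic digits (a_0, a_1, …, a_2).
Σ a^n = 1/(1 − a) = -1/73;  first 3 digits = (1, 1, 1)

v_2(a) = 1 ≥ 1, so the series converges in ℤ_2 to 1/(1 − a) = 1/(1 − 74) = -1/73. Expand this rational in ℤ_2: compute digits iteratively via d_i = x_i mod 2, x_{i+1} = (x_i − d_i)/2. The first 3 digits are (1, 1, 1).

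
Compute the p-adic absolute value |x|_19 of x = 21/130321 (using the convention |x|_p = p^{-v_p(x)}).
|21/130321|_19 = 130321

Step 1 — compute v_19(x) by factoring powers of 19 out of the numerator and denominator: v_19(21/130321) = -4. Step 2 — apply |x|_p = p^{-v_p(x)} = 19^{4} = 130321.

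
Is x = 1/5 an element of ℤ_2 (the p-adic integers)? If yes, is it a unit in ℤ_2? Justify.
x ∈ ℤ_2^× (unit); v_2(x) = 0

ℤ_2 = {x ∈ ℚ_2 : v_2(x) ≥ 0} and ℤ_2^× = {x ∈ ℤ_2 : v_2(x) = 0}. Here v_2(1/5) = v_2(num) − v_2(den) = 0; compare against these criteria.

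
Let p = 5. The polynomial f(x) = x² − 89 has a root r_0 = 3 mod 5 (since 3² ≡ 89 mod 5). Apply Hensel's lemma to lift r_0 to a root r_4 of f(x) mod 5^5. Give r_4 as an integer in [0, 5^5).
r_4 = 1533 (mod 3125)

Hensel's recurrence: r_{i+1} = r_i − f(r_i)·(f′(r_i))^{-1} mod 5^{i+2}, with f′(x) = 2x. Iterate:
  r_0 = 3 (mod 5)
  r_1 = 8 (mod 25)
  r_2 = 33 (mod 125)
  r_3 = 283 (mod 625)
  r_4 = 1533 (mod 3125)
Final: r_4 = 1533, and one checks f(r_4) ≡ 0 mod 5^5.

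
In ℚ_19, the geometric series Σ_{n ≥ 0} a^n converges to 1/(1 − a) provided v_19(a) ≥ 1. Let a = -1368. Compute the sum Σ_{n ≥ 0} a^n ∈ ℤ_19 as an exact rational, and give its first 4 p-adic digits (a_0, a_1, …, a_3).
Σ a^n = 1/(1 − a) = 1/1369;  first 4 digits = (1, 4, 12, 13)

v_19(a) = 1 ≥ 1, so the series converges in ℤ_19 to 1/(1 − a) = 1/(1 − (-1368)) = 1/1369. Expand this rational in ℤ_19: compute digits iteratively via d_i = x_i mod 19, x_{i+1} = (x_i − d_i)/19. The first 4 digits are (1, 4, 12, 13).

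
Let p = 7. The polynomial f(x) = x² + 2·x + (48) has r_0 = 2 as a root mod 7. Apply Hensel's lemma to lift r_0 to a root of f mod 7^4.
r_3 = 842 (mod 2401)

Hensel: r_{i+1} = r_i − f(r_i)·(f′(r_i))^{-1} mod 7^{i+2}, f′(x) = 2x + 2. Iterate:
  r_0 = 2 (mod 7)
  r_1 = 9 (mod 49)
  r_2 = 156 (mod 343)
  r_3 = 842 (mod 2401)
Final: r = 842 satisfies f(r) ≡ 0 mod 7^4.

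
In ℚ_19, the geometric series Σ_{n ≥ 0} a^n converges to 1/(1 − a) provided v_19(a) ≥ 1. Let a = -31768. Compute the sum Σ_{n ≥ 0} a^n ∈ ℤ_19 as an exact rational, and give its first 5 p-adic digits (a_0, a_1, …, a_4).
Σ a^n = 1/(1 − a) = 1/31769;  first 5 digits = (1, 0, 7, 14, 10)

v_19(a) = 2 ≥ 1, so the series converges in ℤ_19 to 1/(1 − a) = 1/(1 − (-31768)) = 1/31769. Expand this rational in ℤ_19: compute digits iteratively via d_i = x_i mod 19, x_{i+1} = (x_i − d_i)/19. The first 5 digits are (1, 0, 7, 14, 10).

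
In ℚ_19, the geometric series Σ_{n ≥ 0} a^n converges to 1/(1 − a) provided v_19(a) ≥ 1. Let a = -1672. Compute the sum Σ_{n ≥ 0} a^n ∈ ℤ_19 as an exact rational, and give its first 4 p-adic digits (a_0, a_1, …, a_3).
Σ a^n = 1/(1 − a) = 1/1673;  first 4 digits = (1, 7, 6, 9)

v_19(a) = 1 ≥ 1, so the series converges in ℤ_19 to 1/(1 − a) = 1/(1 − (-1672)) = 1/1673. Expand this rational in ℤ_19: compute digits iteratively via d_i = x_i mod 19, x_{i+1} = (x_i − d_i)/19. The first 4 digits are (1, 7, 6, 9).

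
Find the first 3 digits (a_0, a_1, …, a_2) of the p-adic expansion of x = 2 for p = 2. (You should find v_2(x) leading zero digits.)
(a_0, …, a_2) = (0, 1, 0)

v_2(2) = 1, so a_0 = ... = a_0 = 0. Factor out: x = 2^1 · u with u = 1 a unit in ℤ_2. Expand u iteratively via a_{v+i} = u_i mod 2, u_{i+1} = (u_i − a_{v+i})/2:
  u_0 = 1;  a_1 = 1;  u_1 = (u_0 − 1)/2 = 0
  u_1 = 0;  a_2 = 0;  u_2 = (u_1 − 0)/2 = 0
Digits: (0, 1, 0).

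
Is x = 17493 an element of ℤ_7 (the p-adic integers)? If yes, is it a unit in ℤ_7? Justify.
x ∈ ℤ_7 but not a unit; v_7(x) = 3 > 0

ℤ_7 = {x ∈ ℚ_7 : v_7(x) ≥ 0} and ℤ_7^× = {x ∈ ℤ_7 : v_7(x) = 0}. Here v_7(17493) = v_7(num) − v_7(den) = 3; compare against these criteria.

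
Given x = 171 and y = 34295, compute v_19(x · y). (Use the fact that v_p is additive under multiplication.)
v_19(5864445) = 4

v_p(x) = 1 (factor: 171 = 19^1 · 9); v_p(y) = 3 (factor: 34295 = 19^3 · 5). Additivity: v_p(xy) = v_p(x) + v_p(y) = 1 + 3 = 4. (Direct check: xy = 5864445 = 19^4 · (45).)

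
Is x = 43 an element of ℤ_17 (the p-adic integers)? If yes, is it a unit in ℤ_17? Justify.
x ∈ ℤ_17^× (unit); v_17(x) = 0

ℤ_17 = {x ∈ ℚ_17 : v_17(x) ≥ 0} and ℤ_17^× = {x ∈ ℤ_17 : v_17(x) = 0}. Here v_17(43) = v_17(num) − v_17(den) = 0; compare against these criteria.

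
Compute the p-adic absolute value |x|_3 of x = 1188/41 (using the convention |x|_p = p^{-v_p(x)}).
|1188/41|_3 = 1/27

Step 1 — compute v_3(x) by factoring powers of 3 out of the numerator and denominator: v_3(1188/41) = 3. Step 2 — apply |x|_p = p^{-v_p(x)} = 3^{-3} = 1/27.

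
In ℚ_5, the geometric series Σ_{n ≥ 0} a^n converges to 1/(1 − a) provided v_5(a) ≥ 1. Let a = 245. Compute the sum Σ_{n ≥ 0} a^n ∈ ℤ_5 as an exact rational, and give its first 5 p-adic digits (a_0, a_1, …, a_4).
Σ a^n = 1/(1 − a) = -1/244;  first 5 digits = (1, 4, 0, 1, 2)

v_5(a) = 1 ≥ 1, so the series converges in ℤ_5 to 1/(1 − a) = 1/(1 − 245) = -1/244. Expand this rational in ℤ_5: compute digits iteratively via d_i = x_i mod 5, x_{i+1} = (x_i − d_i)/5. The first 5 digits are (1, 4, 0, 1, 2).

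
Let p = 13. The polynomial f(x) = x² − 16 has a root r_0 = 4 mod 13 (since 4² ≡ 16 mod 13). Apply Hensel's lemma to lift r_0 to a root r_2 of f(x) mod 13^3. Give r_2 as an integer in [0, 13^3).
r_2 = 4 (mod 2197)

Hensel's recurrence: r_{i+1} = r_i − f(r_i)·(f′(r_i))^{-1} mod 13^{i+2}, with f′(x) = 2x. Iterate:
  r_0 = 4 (mod 13)
  r_1 = 4 (mod 169)
  r_2 = 4 (mod 2197)
Final: r_2 = 4, and one checks f(r_2) ≡ 0 mod 13^3.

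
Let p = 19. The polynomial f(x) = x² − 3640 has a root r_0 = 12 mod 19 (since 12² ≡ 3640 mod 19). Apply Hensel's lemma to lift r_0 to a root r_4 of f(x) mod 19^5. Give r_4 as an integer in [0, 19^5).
r_4 = 1509619 (mod 2476099)

Hensel's recurrence: r_{i+1} = r_i − f(r_i)·(f′(r_i))^{-1} mod 19^{i+2}, with f′(x) = 2x. Iterate:
  r_0 = 12 (mod 19)
  r_1 = 278 (mod 361)
  r_2 = 639 (mod 6859)
  r_3 = 76088 (mod 130321)
  r_4 = 1509619 (mod 2476099)
Final: r_4 = 1509619, and one checks f(r_4) ≡ 0 mod 19^5.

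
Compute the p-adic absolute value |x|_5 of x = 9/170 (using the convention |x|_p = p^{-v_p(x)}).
|9/170|_5 = 5

Step 1 — compute v_5(x) by factoring powers of 5 out of the numerator and denominator: v_5(9/170) = -1. Step 2 — apply |x|_p = p^{-v_p(x)} = 5^{1} = 5.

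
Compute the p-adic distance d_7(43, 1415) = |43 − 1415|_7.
d_7(43, 1415) = 1/343

Step 1 — x − y = 43 − 1415 = -1372. Step 2 — v_7(-1372) = 3 (factor: -1372 = −(7^3 · 4); the sign does not affect v_p). Step 3 — |x − y|_7 = 7^{-3} = 1/343.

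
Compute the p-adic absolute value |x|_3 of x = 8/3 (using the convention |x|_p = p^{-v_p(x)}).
|8/3|_3 = 3

Step 1 — compute v_3(x) by factoring powers of 3 out of the numerator and denominator: v_3(8/3) = -1. Step 2 — apply |x|_p = p^{-v_p(x)} = 3^{1} = 3.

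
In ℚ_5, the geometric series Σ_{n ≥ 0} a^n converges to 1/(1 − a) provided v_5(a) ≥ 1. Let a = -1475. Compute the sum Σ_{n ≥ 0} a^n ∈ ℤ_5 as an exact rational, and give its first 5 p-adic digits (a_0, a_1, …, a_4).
Σ a^n = 1/(1 − a) = 1/1476;  first 5 digits = (1, 0, 1, 3, 3)

v_5(a) = 2 ≥ 1, so the series converges in ℤ_5 to 1/(1 − a) = 1/(1 − (-1475)) = 1/1476. Expand this rational in ℤ_5: compute digits iteratively via d_i = x_i mod 5, x_{i+1} = (x_i − d_i)/5. The first 5 digits are (1, 0, 1, 3, 3).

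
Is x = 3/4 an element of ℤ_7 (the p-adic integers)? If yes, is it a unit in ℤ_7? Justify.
x ∈ ℤ_7^× (unit); v_7(x) = 0

ℤ_7 = {x ∈ ℚ_7 : v_7(x) ≥ 0} and ℤ_7^× = {x ∈ ℤ_7 : v_7(x) = 0}. Here v_7(3/4) = v_7(num) − v_7(den) = 0; compare against these criteria.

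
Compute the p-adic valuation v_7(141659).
v_7(141659) = 4

v_7(n) is the largest exponent k such that 7^k divides n. Factor out: 141659 = 7^4 · 59. (Sign doesn't affect v_p.) So v_7(141659) = 4.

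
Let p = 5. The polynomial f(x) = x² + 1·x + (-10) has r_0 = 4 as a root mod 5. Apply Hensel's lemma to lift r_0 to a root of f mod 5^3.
r_2 = 89 (mod 125)

Hensel: r_{i+1} = r_i − f(r_i)·(f′(r_i))^{-1} mod 5^{i+2}, f′(x) = 2x + 1. Iterate:
  r_0 = 4 (mod 5)
  r_1 = 14 (mod 25)
  r_2 = 89 (mod 125)
Final: r = 89 satisfies f(r) ≡ 0 mod 5^3.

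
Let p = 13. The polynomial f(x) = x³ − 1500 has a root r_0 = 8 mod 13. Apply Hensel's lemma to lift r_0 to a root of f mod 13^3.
r_2 = 1087 (mod 2197)

Hensel: r_{i+1} = r_i − f(r_i)/f′(r_i) mod 13^{i+2}, where f′(x) = 3x². Iterate:
  r_0 = 8 (mod 13)
  r_1 = 73 (mod 169)
  r_2 = 1087 (mod 2197)
Final: r = 1087 with f(r) ≡ 0 mod 13^3.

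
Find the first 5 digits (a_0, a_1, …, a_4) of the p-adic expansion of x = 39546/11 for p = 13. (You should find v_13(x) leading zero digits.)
(a_0, …, a_4) = (0, 0, 0, 4, 1)

v_13(39546/11) = 3, so a_0 = ... = a_2 = 0. Factor out: x = 13^3 · u with u = 18/11 a unit in ℤ_13. Expand u iteratively via a_{v+i} = u_i mod 13, u_{i+1} = (u_i − a_{v+i})/13:
  u_0 = 18/11;  a_3 = 4;  u_1 = (u_0 − 4)/13 = -2/11
  u_1 = -2/11;  a_4 = 1;  u_2 = (u_1 − 1)/13 = -1/11
Digits: (0, 0, 0, 4, 1).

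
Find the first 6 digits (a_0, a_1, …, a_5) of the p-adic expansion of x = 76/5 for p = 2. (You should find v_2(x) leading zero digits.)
(a_0, …, a_5) = (0, 0, 1, 1, 1, 0)

v_2(76/5) = 2, so a_0 = ... = a_1 = 0. Factor out: x = 2^2 · u with u = 19/5 a unit in ℤ_2. Expand u iteratively via a_{v+i} = u_i mod 2, u_{i+1} = (u_i − a_{v+i})/2:
  u_0 = 19/5;  a_2 = 1;  u_1 = (u_0 − 1)/2 = 7/5
  u_1 = 7/5;  a_3 = 1;  u_2 = (u_1 − 1)/2 = 1/5
  u_2 = 1/5;  a_4 = 1;  u_3 = (u_2 − 1)/2 = -2/5
  u_3 = -2/5;  a_5 = 0;  u_4 = (u_3 − 0)/2 = -1/5
Digits: (0, 0, 1, 1, 1, 0).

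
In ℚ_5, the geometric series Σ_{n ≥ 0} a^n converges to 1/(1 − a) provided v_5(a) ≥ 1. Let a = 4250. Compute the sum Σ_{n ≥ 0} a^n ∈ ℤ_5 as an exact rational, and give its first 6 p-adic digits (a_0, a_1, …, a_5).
Σ a^n = 1/(1 − a) = -1/4249;  first 6 digits = (1, 0, 0, 4, 1, 1)

v_5(a) = 3 ≥ 1, so the series converges in ℤ_5 to 1/(1 − a) = 1/(1 − 4250) = -1/4249. Expand this rational in ℤ_5: compute digits iteratively via d_i = x_i mod 5, x_{i+1} = (x_i − d_i)/5. The first 6 digits are (1, 0, 0, 4, 1, 1).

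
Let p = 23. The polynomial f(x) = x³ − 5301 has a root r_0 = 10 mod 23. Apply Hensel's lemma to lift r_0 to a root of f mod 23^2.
r_1 = 79 (mod 529)

Hensel: r_{i+1} = r_i − f(r_i)/f′(r_i) mod 23^{i+2}, where f′(x) = 3x². Iterate:
  r_0 = 10 (mod 23)
  r_1 = 79 (mod 529)
Final: r = 79 with f(r) ≡ 0 mod 23^2.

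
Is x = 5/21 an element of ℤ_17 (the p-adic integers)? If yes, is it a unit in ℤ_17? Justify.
x ∈ ℤ_17^× (unit); v_17(x) = 0

ℤ_17 = {x ∈ ℚ_17 : v_17(x) ≥ 0} and ℤ_17^× = {x ∈ ℤ_17 : v_17(x) = 0}. Here v_17(5/21) = v_17(num) − v_17(den) = 0; compare against these criteria.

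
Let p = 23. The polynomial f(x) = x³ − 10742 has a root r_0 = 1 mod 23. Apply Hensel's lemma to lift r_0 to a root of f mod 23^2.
r_1 = 231 (mod 529)

Hensel: r_{i+1} = r_i − f(r_i)/f′(r_i) mod 23^{i+2}, where f′(x) = 3x². Iterate:
  r_0 = 1 (mod 23)
  r_1 = 231 (mod 529)
Final: r = 231 with f(r) ≡ 0 mod 23^2.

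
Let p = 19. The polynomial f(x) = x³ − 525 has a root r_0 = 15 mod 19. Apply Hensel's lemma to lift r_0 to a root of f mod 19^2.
r_1 = 91 (mod 361)

Hensel: r_{i+1} = r_i − f(r_i)/f′(r_i) mod 19^{i+2}, where f′(x) = 3x². Iterate:
  r_0 = 15 (mod 19)
  r_1 = 91 (mod 361)
Final: r = 91 with f(r) ≡ 0 mod 19^2.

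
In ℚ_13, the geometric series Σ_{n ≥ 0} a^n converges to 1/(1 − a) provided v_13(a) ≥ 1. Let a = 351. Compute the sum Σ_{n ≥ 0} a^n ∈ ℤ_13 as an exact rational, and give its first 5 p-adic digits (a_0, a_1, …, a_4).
Σ a^n = 1/(1 − a) = -1/350;  first 5 digits = (1, 1, 3, 5, 11)

v_13(a) = 1 ≥ 1, so the series converges in ℤ_13 to 1/(1 − a) = 1/(1 − 351) = -1/350. Expand this rational in ℤ_13: compute digits iteratively via d_i = x_i mod 13, x_{i+1} = (x_i − d_i)/13. The first 5 digits are (1, 1, 3, 5, 11).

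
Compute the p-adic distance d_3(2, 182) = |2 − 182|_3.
d_3(2, 182) = 1/9

Step 1 — x − y = 2 − 182 = -180. Step 2 — v_3(-180) = 2 (factor: -180 = −(3^2 · 20); the sign does not affect v_p). Step 3 — |x − y|_3 = 3^{-2} = 1/9.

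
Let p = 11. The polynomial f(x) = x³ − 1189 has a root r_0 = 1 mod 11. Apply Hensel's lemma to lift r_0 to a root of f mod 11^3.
r_2 = 639 (mod 1331)

Hensel: r_{i+1} = r_i − f(r_i)/f′(r_i) mod 11^{i+2}, where f′(x) = 3x². Iterate:
  r_0 = 1 (mod 11)
  r_1 = 34 (mod 121)
  r_2 = 639 (mod 1331)
Final: r = 639 with f(r) ≡ 0 mod 11^3.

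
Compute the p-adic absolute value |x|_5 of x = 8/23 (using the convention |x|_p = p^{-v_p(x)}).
|8/23|_5 = 1

Step 1 — compute v_5(x) by factoring powers of 5 out of the numerator and denominator: v_5(8/23) = 0. Step 2 — apply |x|_p = p^{-v_p(x)} = 5^{0} = 1.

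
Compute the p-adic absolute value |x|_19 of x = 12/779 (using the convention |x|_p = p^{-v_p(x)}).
|12/779|_19 = 19

Step 1 — compute v_19(x) by factoring powers of 19 out of the numerator and denominator: v_19(12/779) = -1. Step 2 — apply |x|_p = p^{-v_p(x)} = 19^{1} = 19.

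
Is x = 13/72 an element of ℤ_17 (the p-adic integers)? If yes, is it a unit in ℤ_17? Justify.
x ∈ ℤ_17^× (unit); v_17(x) = 0

ℤ_17 = {x ∈ ℚ_17 : v_17(x) ≥ 0} and ℤ_17^× = {x ∈ ℤ_17 : v_17(x) = 0}. Here v_17(13/72) = v_17(num) − v_17(den) = 0; compare against these criteria.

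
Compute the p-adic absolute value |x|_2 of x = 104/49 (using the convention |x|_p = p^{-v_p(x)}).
|104/49|_2 = 1/8

Step 1 — compute v_2(x) by factoring powers of 2 out of the numerator and denominator: v_2(104/49) = 3. Step 2 — apply |x|_p = p^{-v_p(x)} = 2^{-3} = 1/8.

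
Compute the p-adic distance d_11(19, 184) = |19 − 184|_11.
d_11(19, 184) = 1/11

Step 1 — x − y = 19 − 184 = -165. Step 2 — v_11(-165) = 1 (factor: -165 = −(11^1 · 15); the sign does not affect v_p). Step 3 — |x − y|_11 = 11^{-1} = 1/11.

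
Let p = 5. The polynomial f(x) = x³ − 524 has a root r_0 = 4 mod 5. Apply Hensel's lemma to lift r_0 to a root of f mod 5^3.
r_2 = 49 (mod 125)

Hensel: r_{i+1} = r_i − f(r_i)/f′(r_i) mod 5^{i+2}, where f′(x) = 3x². Iterate:
  r_0 = 4 (mod 5)
  r_1 = 24 (mod 25)
  r_2 = 49 (mod 125)
Final: r = 49 with f(r) ≡ 0 mod 5^3.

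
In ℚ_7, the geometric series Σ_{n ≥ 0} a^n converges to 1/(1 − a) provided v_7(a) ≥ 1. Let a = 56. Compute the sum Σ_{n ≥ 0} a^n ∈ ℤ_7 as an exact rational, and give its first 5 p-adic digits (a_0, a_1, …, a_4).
Σ a^n = 1/(1 − a) = -1/55;  first 5 digits = (1, 1, 2, 3, 5)

v_7(a) = 1 ≥ 1, so the series converges in ℤ_7 to 1/(1 − a) = 1/(1 − 56) = -1/55. Expand this rational in ℤ_7: compute digits iteratively via d_i = x_i mod 7, x_{i+1} = (x_i − d_i)/7. The first 5 digits are (1, 1, 2, 3, 5).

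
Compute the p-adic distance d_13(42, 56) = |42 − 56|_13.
d_13(42, 56) = 1

Step 1 — x − y = 42 − 56 = -14. Step 2 — v_13(-14) = 0 (factor: -14 = −(13^0 · 14); the sign does not affect v_p). Step 3 — |x − y|_13 = 13^{0} = 1.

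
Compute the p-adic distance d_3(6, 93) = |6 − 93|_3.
d_3(6, 93) = 1/3

Step 1 — x − y = 6 − 93 = -87. Step 2 — v_3(-87) = 1 (factor: -87 = −(3^1 · 29); the sign does not affect v_p). Step 3 — |x − y|_3 = 3^{-1} = 1/3.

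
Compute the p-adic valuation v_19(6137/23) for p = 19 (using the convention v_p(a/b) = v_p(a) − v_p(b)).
v_19(6137/23) = 2

Factor powers of 19 from the numerator and denominator of the reduced fraction: 6137 = 19^2 · 17 and 23 = 19^0 · 23. Apply v_p(a/b) = v_p(a) − v_p(b): v_19(6137/23) = 2 − 0 = 2.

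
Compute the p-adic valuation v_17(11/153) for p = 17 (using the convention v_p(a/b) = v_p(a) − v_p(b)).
v_17(11/153) = -1

Factor powers of 17 from the numerator and denominator of the reduced fraction: 11 = 17^0 · 11 and 153 = 17^1 · 9. Apply v_p(a/b) = v_p(a) − v_p(b): v_17(11/153) = 0 − 1 = -1.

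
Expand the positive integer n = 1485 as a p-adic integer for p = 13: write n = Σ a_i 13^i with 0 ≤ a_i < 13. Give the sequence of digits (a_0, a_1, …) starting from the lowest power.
(a_0, a_1, …) = (3, 10, 8)

Repeated division by 13 gives the digits low-to-high: 1485 = 3 + 10·13^1 + 8·13^2. Digit sequence: (3, 10, 8).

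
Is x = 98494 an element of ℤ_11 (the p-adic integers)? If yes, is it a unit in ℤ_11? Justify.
x ∈ ℤ_11 but not a unit; v_11(x) = 3 > 0

ℤ_11 = {x ∈ ℚ_11 : v_11(x) ≥ 0} and ℤ_11^× = {x ∈ ℤ_11 : v_11(x) = 0}. Here v_11(98494) = v_11(num) − v_11(den) = 3; compare against these criteria.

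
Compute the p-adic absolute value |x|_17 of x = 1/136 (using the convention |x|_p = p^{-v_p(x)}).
|1/136|_17 = 17

Step 1 — compute v_17(x) by factoring powers of 17 out of the numerator and denominator: v_17(1/136) = -1. Step 2 — apply |x|_p = p^{-v_p(x)} = 17^{1} = 17.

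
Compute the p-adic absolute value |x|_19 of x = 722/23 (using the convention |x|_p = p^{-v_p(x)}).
|722/23|_19 = 1/361

Step 1 — compute v_19(x) by factoring powers of 19 out of the numerator and denominator: v_19(722/23) = 2. Step 2 — apply |x|_p = p^{-v_p(x)} = 19^{-2} = 1/361.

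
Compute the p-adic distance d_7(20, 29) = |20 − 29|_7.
d_7(20, 29) = 1

Step 1 — x − y = 20 − 29 = -9. Step 2 — v_7(-9) = 0 (factor: -9 = −(7^0 · 9); the sign does not affect v_p). Step 3 — |x − y|_7 = 7^{0} = 1.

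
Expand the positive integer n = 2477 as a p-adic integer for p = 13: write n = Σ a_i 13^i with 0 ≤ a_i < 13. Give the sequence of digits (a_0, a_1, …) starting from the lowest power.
(a_0, a_1, …) = (7, 8, 1, 1)

Repeated division by 13 gives the digits low-to-high: 2477 = 7 + 8·13^1 + 1·13^2 + 1·13^3. Digit sequence: (7, 8, 1, 1).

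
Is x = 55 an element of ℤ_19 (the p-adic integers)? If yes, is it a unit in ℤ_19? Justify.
x ∈ ℤ_19^× (unit); v_19(x) = 0

ℤ_19 = {x ∈ ℚ_19 : v_19(x) ≥ 0} and ℤ_19^× = {x ∈ ℤ_19 : v_19(x) = 0}. Here v_19(55) = v_19(num) − v_19(den) = 0; compare against these criteria.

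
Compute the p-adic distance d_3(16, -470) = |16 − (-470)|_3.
d_3(16, -470) = 1/243

Step 1 — x − y = 16 − (-470) = 486. Step 2 — v_3(486) = 5 (factor: 486 = (3^5 · 2); the sign does not affect v_p). Step 3 — |x − y|_3 = 3^{-5} = 1/243.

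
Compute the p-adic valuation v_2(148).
v_2(148) = 2

v_2(n) is the largest exponent k such that 2^k divides n. Factor out: 148 = 2^2 · 37. (Sign doesn't affect v_p.) So v_2(148) = 2.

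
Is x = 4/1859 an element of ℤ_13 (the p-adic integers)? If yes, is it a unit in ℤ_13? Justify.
x ∉ ℤ_13 (v_13(x) = -2 < 0)

ℤ_13 = {x ∈ ℚ_13 : v_13(x) ≥ 0} and ℤ_13^× = {x ∈ ℤ_13 : v_13(x) = 0}. Here v_13(4/1859) = v_13(num) − v_13(den) = -2; compare against these criteria.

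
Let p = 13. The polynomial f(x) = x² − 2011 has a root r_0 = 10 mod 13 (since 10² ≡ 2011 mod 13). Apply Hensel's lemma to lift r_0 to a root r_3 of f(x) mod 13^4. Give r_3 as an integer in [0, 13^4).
r_3 = 6705 (mod 28561)

Hensel's recurrence: r_{i+1} = r_i − f(r_i)·(f′(r_i))^{-1} mod 13^{i+2}, with f′(x) = 2x. Iterate:
  r_0 = 10 (mod 13)
  r_1 = 114 (mod 169)
  r_2 = 114 (mod 2197)
  r_3 = 6705 (mod 28561)
Final: r_3 = 6705, and one checks f(r_3) ≡ 0 mod 13^4.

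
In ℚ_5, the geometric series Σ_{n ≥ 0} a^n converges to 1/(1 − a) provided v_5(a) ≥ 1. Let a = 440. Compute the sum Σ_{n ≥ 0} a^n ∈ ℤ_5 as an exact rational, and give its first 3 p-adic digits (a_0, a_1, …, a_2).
Σ a^n = 1/(1 − a) = -1/439;  first 3 digits = (1, 3, 1)

v_5(a) = 1 ≥ 1, so the series converges in ℤ_5 to 1/(1 − a) = 1/(1 − 440) = -1/439. Expand this rational in ℤ_5: compute digits iteratively via d_i = x_i mod 5, x_{i+1} = (x_i − d_i)/5. The first 3 digits are (1, 3, 1).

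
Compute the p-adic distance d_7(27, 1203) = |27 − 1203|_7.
d_7(27, 1203) = 1/49

Step 1 — x − y = 27 − 1203 = -1176. Step 2 — v_7(-1176) = 2 (factor: -1176 = −(7^2 · 24); the sign does not affect v_p). Step 3 — |x − y|_7 = 7^{-2} = 1/49.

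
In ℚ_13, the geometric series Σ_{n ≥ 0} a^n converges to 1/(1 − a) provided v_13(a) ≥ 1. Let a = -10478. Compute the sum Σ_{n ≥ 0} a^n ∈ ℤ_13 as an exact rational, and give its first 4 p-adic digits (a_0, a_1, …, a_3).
Σ a^n = 1/(1 − a) = 1/10479;  first 4 digits = (1, 0, 3, 8)

v_13(a) = 2 ≥ 1, so the series converges in ℤ_13 to 1/(1 − a) = 1/(1 − (-10478)) = 1/10479. Expand this rational in ℤ_13: compute digits iteratively via d_i = x_i mod 13, x_{i+1} = (x_i − d_i)/13. The first 4 digits are (1, 0, 3, 8).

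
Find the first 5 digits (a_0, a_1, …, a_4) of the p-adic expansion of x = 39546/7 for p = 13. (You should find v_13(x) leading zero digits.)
(a_0, …, a_4) = (0, 0, 0, 10, 5)

v_13(39546/7) = 3, so a_0 = ... = a_2 = 0. Factor out: x = 13^3 · u with u = 18/7 a unit in ℤ_13. Expand u iteratively via a_{v+i} = u_i mod 13, u_{i+1} = (u_i − a_{v+i})/13:
  u_0 = 18/7;  a_3 = 10;  u_1 = (u_0 − 10)/13 = -4/7
  u_1 = -4/7;  a_4 = 5;  u_2 = (u_1 − 5)/13 = -3/7
Digits: (0, 0, 0, 10, 5).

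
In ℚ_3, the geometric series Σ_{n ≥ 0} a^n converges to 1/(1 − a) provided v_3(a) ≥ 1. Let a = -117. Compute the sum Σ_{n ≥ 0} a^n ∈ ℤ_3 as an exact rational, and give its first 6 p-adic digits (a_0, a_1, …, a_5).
Σ a^n = 1/(1 − a) = 1/118;  first 6 digits = (1, 0, 2, 1, 2, 1)

v_3(a) = 2 ≥ 1, so the series converges in ℤ_3 to 1/(1 − a) = 1/(1 − (-117)) = 1/118. Expand this rational in ℤ_3: compute digits iteratively via d_i = x_i mod 3, x_{i+1} = (x_i − d_i)/3. The first 6 digits are (1, 0, 2, 1, 2, 1).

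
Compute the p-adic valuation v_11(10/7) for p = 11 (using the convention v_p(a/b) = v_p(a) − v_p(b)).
v_11(10/7) = 0

Factor powers of 11 from the numerator and denominator of the reduced fraction: 10 = 11^0 · 10 and 7 = 11^0 · 7. Apply v_p(a/b) = v_p(a) − v_p(b): v_11(10/7) = 0 − 0 = 0.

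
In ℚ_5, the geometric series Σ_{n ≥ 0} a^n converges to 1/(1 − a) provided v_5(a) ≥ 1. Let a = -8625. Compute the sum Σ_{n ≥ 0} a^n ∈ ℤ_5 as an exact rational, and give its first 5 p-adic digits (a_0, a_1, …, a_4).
Σ a^n = 1/(1 − a) = 1/8626;  first 5 digits = (1, 0, 0, 1, 1)

v_5(a) = 3 ≥ 1, so the series converges in ℤ_5 to 1/(1 − a) = 1/(1 − (-8625)) = 1/8626. Expand this rational in ℤ_5: compute digits iteratively via d_i = x_i mod 5, x_{i+1} = (x_i − d_i)/5. The first 5 digits are (1, 0, 0, 1, 1).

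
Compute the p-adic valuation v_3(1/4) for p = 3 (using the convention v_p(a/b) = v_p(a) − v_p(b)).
v_3(1/4) = 0

Factor powers of 3 from the numerator and denominator of the reduced fraction: 1 = 3^0 · 1 and 4 = 3^0 · 4. Apply v_p(a/b) = v_p(a) − v_p(b): v_3(1/4) = 0 − 0 = 0.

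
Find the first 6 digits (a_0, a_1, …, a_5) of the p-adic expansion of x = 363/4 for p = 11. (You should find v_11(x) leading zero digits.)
(a_0, …, a_5) = (0, 0, 9, 2, 8, 2)

v_11(363/4) = 2, so a_0 = ... = a_1 = 0. Factor out: x = 11^2 · u with u = 3/4 a unit in ℤ_11. Expand u iteratively via a_{v+i} = u_i mod 11, u_{i+1} = (u_i − a_{v+i})/11:
  u_0 = 3/4;  a_2 = 9;  u_1 = (u_0 − 9)/11 = -3/4
  u_1 = -3/4;  a_3 = 2;  u_2 = (u_1 − 2)/11 = -1/4
  u_2 = -1/4;  a_4 = 8;  u_3 = (u_2 − 8)/11 = -3/4
  u_3 = -3/4;  a_5 = 2;  u_4 = (u_3 − 2)/11 = -1/4
Digits: (0, 0, 9, 2, 8, 2).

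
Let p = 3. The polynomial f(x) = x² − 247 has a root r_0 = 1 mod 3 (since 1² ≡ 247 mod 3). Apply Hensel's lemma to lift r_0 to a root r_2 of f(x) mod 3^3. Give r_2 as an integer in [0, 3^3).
r_2 = 25 (mod 27)

Hensel's recurrence: r_{i+1} = r_i − f(r_i)·(f′(r_i))^{-1} mod 3^{i+2}, with f′(x) = 2x. Iterate:
  r_0 = 1 (mod 3)
  r_1 = 7 (mod 9)
  r_2 = 25 (mod 27)
Final: r_2 = 25, and one checks f(r_2) ≡ 0 mod 3^3.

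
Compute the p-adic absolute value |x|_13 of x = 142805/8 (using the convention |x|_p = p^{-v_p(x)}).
|142805/8|_13 = 1/28561

Step 1 — compute v_13(x) by factoring powers of 13 out of the numerator and denominator: v_13(142805/8) = 4. Step 2 — apply |x|_p = p^{-v_p(x)} = 13^{-4} = 1/28561.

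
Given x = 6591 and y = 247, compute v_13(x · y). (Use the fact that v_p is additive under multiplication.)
v_13(1627977) = 4

v_p(x) = 3 (factor: 6591 = 13^3 · 3); v_p(y) = 1 (factor: 247 = 13^1 · 19). Additivity: v_p(xy) = v_p(x) + v_p(y) = 3 + 1 = 4. (Direct check: xy = 1627977 = 13^4 · (57).)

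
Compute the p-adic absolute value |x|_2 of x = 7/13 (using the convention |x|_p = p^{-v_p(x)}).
|7/13|_2 = 1

Step 1 — compute v_2(x) by factoring powers of 2 out of the numerator and denominator: v_2(7/13) = 0. Step 2 — apply |x|_p = p^{-v_p(x)} = 2^{0} = 1.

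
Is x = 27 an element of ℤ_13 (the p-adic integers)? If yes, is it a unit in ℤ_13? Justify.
x ∈ ℤ_13^× (unit); v_13(x) = 0

ℤ_13 = {x ∈ ℚ_13 : v_13(x) ≥ 0} and ℤ_13^× = {x ∈ ℤ_13 : v_13(x) = 0}. Here v_13(27) = v_13(num) − v_13(den) = 0; compare against these criteria.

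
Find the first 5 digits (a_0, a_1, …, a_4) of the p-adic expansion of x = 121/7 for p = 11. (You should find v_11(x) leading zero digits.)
(a_0, …, a_4) = (0, 0, 8, 4, 9)

v_11(121/7) = 2, so a_0 = ... = a_1 = 0. Factor out: x = 11^2 · u with u = 1/7 a unit in ℤ_11. Expand u iteratively via a_{v+i} = u_i mod 11, u_{i+1} = (u_i − a_{v+i})/11:
  u_0 = 1/7;  a_2 = 8;  u_1 = (u_0 − 8)/11 = -5/7
  u_1 = -5/7;  a_3 = 4;  u_2 = (u_1 − 4)/11 = -3/7
  u_2 = -3/7;  a_4 = 9;  u_3 = (u_2 − 9)/11 = -6/7
Digits: (0, 0, 8, 4, 9).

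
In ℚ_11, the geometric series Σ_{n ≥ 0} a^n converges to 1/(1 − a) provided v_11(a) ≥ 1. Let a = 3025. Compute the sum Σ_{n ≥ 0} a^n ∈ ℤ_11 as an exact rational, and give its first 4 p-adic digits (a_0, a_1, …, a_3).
Σ a^n = 1/(1 − a) = -1/3024;  first 4 digits = (1, 0, 3, 2)

v_11(a) = 2 ≥ 1, so the series converges in ℤ_11 to 1/(1 − a) = 1/(1 − 3025) = -1/3024. Expand this rational in ℤ_11: compute digits iteratively via d_i = x_i mod 11, x_{i+1} = (x_i − d_i)/11. The first 4 digits are (1, 0, 3, 2).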